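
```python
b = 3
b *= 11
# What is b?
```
Trace:
  b=3
  b=33

Final answer: 33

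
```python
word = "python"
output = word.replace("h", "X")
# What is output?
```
Trace:
  word='python'
  word='python', output='pytXon'

Final answer: 'pytXon'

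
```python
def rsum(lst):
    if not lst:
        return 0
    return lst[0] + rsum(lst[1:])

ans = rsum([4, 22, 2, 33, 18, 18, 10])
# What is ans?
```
Call trace:
rsum(lst=[4, 22, 2, 33, 18, 18, 10])
  rsum(lst=[22, 2, 33, 18, 18, 10])
    rsum(lst=[2, 33, 18, 18, 10])
      rsum(lst=[33, 18, 18, 10])
        rsum(lst=[18, 18, 10])
          rsum(lst=[18, 10])
            rsum(lst=[10])
              rsum(lst=[])
              -> return 0
            -> return 10
          -> return 28
        -> return 46
      -> return 79
    -> return 81
  -> return 103
-> return 107

Final answer: 107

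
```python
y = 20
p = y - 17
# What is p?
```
Trace:
  y=20
  y=20, p=3

Final answer: 3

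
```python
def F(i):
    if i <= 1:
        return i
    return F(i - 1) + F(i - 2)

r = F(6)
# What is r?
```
Call trace (a repeated sub-call is expanded the first time; later identical calls just restate its return value):
F(i=6)
  F(i=5)
    F(i=4)
      F(i=3)
        F(i=2)
          F(i=1)
          -> return 1
          F(i=0)
          -> return 0
        -> return 1
        F(i=1)
        -> return 1
      -> return 2
      F(i=2) -> return 1  (same call as traced above)
    -> return 3
    F(i=3) -> return 2  (same call as traced above)
  -> return 5
  F(i=4) -> return 3  (same call as traced above)
-> return 8

Final answer: 8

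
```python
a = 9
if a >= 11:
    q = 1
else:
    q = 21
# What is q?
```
Trace:
  a=9
  a=9, q=21

Final answer: 21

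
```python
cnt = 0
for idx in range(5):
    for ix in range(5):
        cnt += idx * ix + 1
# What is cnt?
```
Trace:
  cnt=0
  cnt=1, idx=0, ix=0
  cnt=2, idx=0, ix=1
  cnt=3, idx=0, ix=2
  cnt=4, idx=0, ix=3
  cnt=5, idx=0, ix=4
  cnt=6, idx=1, ix=0
  cnt=8, idx=1, ix=1
  cnt=11, idx=1, ix=2
  cnt=15, idx=1, ix=3
  cnt=20, idx=1, ix=4
  cnt=21, idx=2, ix=0
  cnt=24, idx=2, ix=1
  cnt=29, idx=2, ix=2
  cnt=36, idx=2, ix=3
  cnt=45, idx=2, ix=4
  cnt=46, idx=3, ix=0
  cnt=50, idx=3, ix=1
  cnt=57, idx=3, ix=2
  cnt=67, idx=3, ix=3
  cnt=80, idx=3, ix=4
  cnt=81, idx=4, ix=0
  cnt=86, idx=4, ix=1
  cnt=95, idx=4, ix=2
  cnt=108, idx=4, ix=3
  cnt=125, idx=4, ix=4

Final answer: 125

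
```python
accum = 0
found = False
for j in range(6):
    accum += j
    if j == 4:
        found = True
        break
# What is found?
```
Trace:
  accum=0
  accum=0, found=False
  accum=0, found=False, j=0
  accum=1, found=False, j=1
  accum=3, found=False, j=2
  accum=6, found=False, j=3
  accum=10, found=True, j=4

Final answer: True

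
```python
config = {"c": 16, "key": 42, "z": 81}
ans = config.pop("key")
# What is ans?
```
Trace:
  config={'c': 16, 'key': 42, 'z': 81}
  config={'c': 16, 'z': 81}, ans=42

Final answer: 42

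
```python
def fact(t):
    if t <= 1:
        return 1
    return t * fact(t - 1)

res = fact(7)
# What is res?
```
Call trace:
fact(t=7)
  fact(t=6)
    fact(t=5)
      fact(t=4)
        fact(t=3)
          fact(t=2)
            fact(t=1)
            -> return 1
          -> return 2
        -> return 6
      -> return 24
    -> return 120
  -> return 720
-> return 5040

Final answer: 5040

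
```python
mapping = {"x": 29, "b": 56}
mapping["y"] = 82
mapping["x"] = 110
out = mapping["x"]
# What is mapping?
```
Trace:
  mapping={'x': 29, 'b': 56}
  mapping={'x': 29, 'b': 56, 'y': 82}
  mapping={'x': 110, 'b': 56, 'y': 82}
  mapping={'x': 110, 'b': 56, 'y': 82}, out=110

Final answer: {'x': 110, 'b': 56, 'y': 82}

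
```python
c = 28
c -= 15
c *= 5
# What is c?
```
Trace:
  c=28
  c=13
  c=65

Final answer: 65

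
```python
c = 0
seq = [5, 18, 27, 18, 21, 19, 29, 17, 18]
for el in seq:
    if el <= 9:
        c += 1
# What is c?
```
Trace:
  c=0
  c=1, el=5
  c=1, el=18
  c=1, el=27
  c=1, el=18
  c=1, el=21
  c=1, el=19
  c=1, el=29
  c=1, el=17
  c=1, el=18

Final answer: 1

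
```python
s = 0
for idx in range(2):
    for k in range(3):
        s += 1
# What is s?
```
Trace:
  s=0
  s=1, idx=0, k=0
  s=2, idx=0, k=1
  s=3, idx=0, k=2
  s=4, idx=1, k=0
  s=5, idx=1, k=1
  s=6, idx=1, k=2

Final answer: 6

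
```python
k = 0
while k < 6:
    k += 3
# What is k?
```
Trace:
  k=0
  k=3
  k=6

Final answer: 6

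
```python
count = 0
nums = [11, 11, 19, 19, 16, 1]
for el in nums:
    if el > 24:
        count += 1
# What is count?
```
Trace:
  count=0
  count=0, el=11
  count=0, el=11
  count=0, el=19
  count=0, el=19
  count=0, el=16
  count=0, el=1

Final answer: 0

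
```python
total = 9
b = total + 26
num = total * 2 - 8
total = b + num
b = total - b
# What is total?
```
Trace:
  total=9
  total=9, b=35
  total=9, b=35, num=10
  total=45, b=35, num=10
  total=45, b=10, num=10

Final answer: 45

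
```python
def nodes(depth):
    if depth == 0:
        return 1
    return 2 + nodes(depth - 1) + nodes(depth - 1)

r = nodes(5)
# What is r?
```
Call trace (a repeated sub-call is expanded the first time; later identical calls just restate its return value):
nodes(depth=5)
  nodes(depth=4)
    nodes(depth=3)
      nodes(depth=2)
        nodes(depth=1)
          nodes(depth=0)
          -> return 1
          nodes(depth=0)
          -> return 1
        -> return 4
        nodes(depth=1) -> return 4  (same call as traced above)
      -> return 10
      nodes(depth=2) -> return 10  (same call as traced above)
    -> return 22
    nodes(depth=3) -> return 22  (same call as traced above)
  -> return 46
  nodes(depth=4) -> return 46  (same call as traced above)
-> return 94

Final answer: 94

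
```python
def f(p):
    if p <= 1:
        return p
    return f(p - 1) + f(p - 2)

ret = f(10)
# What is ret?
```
Call trace (a repeated sub-call is expanded the first time; later identical calls just restate its return value):
f(p=10)
  f(p=9)
    f(p=8)
      f(p=7)
        f(p=6)
          f(p=5)
            f(p=4)
              f(p=3)
                f(p=2)
                  f(p=1)
                  -> return 1
                  f(p=0)
                  -> return 0
                -> return 1
                f(p=1)
                -> return 1
              -> return 2
              f(p=2) -> return 1  (same call as traced above)
            -> return 3
            f(p=3) -> return 2  (same call as traced above)
          -> return 5
          f(p=4) -> return 3  (same call as traced above)
        -> return 8
        f(p=5) -> return 5  (same call as traced above)
      -> return 13
      f(p=6) -> return 8  (same call as traced above)
    -> return 21
    f(p=7) -> return 13  (same call as traced above)
  -> return 34
  f(p=8) -> return 21  (same call as traced above)
-> return 55

Final answer: 55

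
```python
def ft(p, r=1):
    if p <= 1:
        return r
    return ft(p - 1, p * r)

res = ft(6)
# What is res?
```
Call trace:
ft(p=6, r=1)
  ft(p=5, r=6)
    ft(p=4, r=30)
      ft(p=3, r=120)
        ft(p=2, r=360)
          ft(p=1, r=720)
          -> return 720
        -> return 720
      -> return 720
    -> return 720
  -> return 720
-> return 720

Final answer: 720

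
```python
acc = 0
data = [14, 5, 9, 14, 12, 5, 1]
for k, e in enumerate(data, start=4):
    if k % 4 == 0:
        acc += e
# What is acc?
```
Trace:
  acc=0
  acc=14, k=4, e=14
  acc=14, k=5, e=5
  acc=14, k=6, e=9
  acc=14, k=7, e=14
  acc=26, k=8, e=12
  acc=26, k=9, e=5
  acc=26, k=10, e=1

Final answer: 26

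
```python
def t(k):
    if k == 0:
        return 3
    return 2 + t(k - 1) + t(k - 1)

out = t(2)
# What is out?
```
Call trace (a repeated sub-call is expanded the first time; later identical calls just restate its return value):
t(k=2)
  t(k=1)
    t(k=0)
    -> return 3
    t(k=0)
    -> return 3
  -> return 8
  t(k=1) -> return 8  (same call as traced above)
-> return 18

Final answer: 18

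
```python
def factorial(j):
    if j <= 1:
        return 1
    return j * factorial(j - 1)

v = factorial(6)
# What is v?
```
Call trace:
factorial(j=6)
  factorial(j=5)
    factorial(j=4)
      factorial(j=3)
        factorial(j=2)
          factorial(j=1)
          -> return 1
        -> return 2
      -> return 6
    -> return 24
  -> return 120
-> return 720

Final answer: 720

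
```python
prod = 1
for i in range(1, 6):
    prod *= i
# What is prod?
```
Trace:
  prod=1
  prod=1, i=1
  prod=2, i=2
  prod=6, i=3
  prod=24, i=4
  prod=120, i=5

Final answer: 120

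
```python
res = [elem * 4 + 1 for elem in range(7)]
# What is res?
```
Trace:
  elem=0
  elem=1
  elem=2
  elem=3
  elem=4
  elem=5
  elem=6
  res=[1, 5, 9, 13, 17, 21, 25]

Final answer: [1, 5, 9, 13, 17, 21, 25]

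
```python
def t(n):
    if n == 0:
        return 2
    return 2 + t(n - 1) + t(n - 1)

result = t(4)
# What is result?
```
Call trace (a repeated sub-call is expanded the first time; later identical calls just restate its return value):
t(n=4)
  t(n=3)
    t(n=2)
      t(n=1)
        t(n=0)
        -> return 2
        t(n=0)
        -> return 2
      -> return 6
      t(n=1) -> return 6  (same call as traced above)
    -> return 14
    t(n=2) -> return 14  (same call as traced above)
  -> return 30
  t(n=3) -> return 30  (same call as traced above)
-> return 62

Final answer: 62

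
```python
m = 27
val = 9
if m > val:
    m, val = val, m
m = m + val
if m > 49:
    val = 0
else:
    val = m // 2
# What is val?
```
Trace:
  m=27
  m=27, val=9
  m=9, val=27
  m=36, val=27
  m=36, val=18

Final answer: 18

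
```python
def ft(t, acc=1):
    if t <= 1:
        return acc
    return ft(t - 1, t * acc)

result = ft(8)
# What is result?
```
Call trace:
ft(t=8, acc=1)
  ft(t=7, acc=8)
    ft(t=6, acc=56)
      ft(t=5, acc=336)
        ft(t=4, acc=1680)
          ft(t=3, acc=6720)
            ft(t=2, acc=20160)
              ft(t=1, acc=40320)
              -> return 40320
            -> return 40320
          -> return 40320
        -> return 40320
      -> return 40320
    -> return 40320
  -> return 40320
-> return 40320

Final answer: 40320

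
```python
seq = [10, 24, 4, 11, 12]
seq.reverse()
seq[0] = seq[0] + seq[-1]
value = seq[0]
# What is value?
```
Trace:
  seq=[10, 24, 4, 11, 12]
  seq=[12, 11, 4, 24, 10]
  seq=[22, 11, 4, 24, 10]
  seq=[22, 11, 4, 24, 10], value=22

Final answer: 22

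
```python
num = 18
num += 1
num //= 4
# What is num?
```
Trace:
  num=18
  num=19
  num=4

Final answer: 4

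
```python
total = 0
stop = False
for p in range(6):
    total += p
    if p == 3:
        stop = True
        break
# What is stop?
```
Trace:
  total=0
  total=0, stop=False
  total=0, stop=False, p=0
  total=1, stop=False, p=1
  total=3, stop=False, p=2
  total=6, stop=True, p=3

Final answer: True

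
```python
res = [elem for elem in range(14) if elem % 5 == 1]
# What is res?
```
Trace:
  elem=0
  elem=1
  elem=2
  elem=3
  elem=4
  elem=5
  elem=6
  elem=7
  elem=8
  elem=9
  elem=10
  elem=11
  elem=12
  elem=13
  res=[1, 6, 11]

Final answer: [1, 6, 11]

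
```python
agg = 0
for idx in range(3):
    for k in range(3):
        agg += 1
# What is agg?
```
Trace:
  agg=0
  agg=1, idx=0, k=0
  agg=2, idx=0, k=1
  agg=3, idx=0, k=2
  agg=4, idx=1, k=0
  agg=5, idx=1, k=1
  agg=6, idx=1, k=2
  agg=7, idx=2, k=0
  agg=8, idx=2, k=1
  agg=9, idx=2, k=2

Final answer: 9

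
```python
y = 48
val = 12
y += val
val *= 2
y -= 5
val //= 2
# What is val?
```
Trace:
  y=48
  y=48, val=12
  y=60, val=12
  y=60, val=24
  y=55, val=24
  y=55, val=12

Final answer: 12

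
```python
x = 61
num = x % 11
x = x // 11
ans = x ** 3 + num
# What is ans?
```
Trace:
  x=61
  x=61, num=6
  x=5, num=6
  x=5, num=6, ans=131

Final answer: 131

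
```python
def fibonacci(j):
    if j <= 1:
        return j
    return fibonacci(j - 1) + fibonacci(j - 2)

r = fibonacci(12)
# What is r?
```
Call trace (a repeated sub-call is expanded the first time; later identical calls just restate its return value):
fibonacci(j=12)
  fibonacci(j=11)
    fibonacci(j=10)
      fibonacci(j=9)
        fibonacci(j=8)
          fibonacci(j=7)
            fibonacci(j=6)
              fibonacci(j=5)
                fibonacci(j=4)
                  fibonacci(j=3)
                    fibonacci(j=2)
                      fibonacci(j=1)
                      -> return 1
                      fibonacci(j=0)
                      -> return 0
                    -> return 1
                    fibonacci(j=1)
                    -> return 1
                  -> return 2
                  fibonacci(j=2) -> return 1  (same call as traced above)
                -> return 3
                fibonacci(j=3) -> return 2  (same call as traced above)
              -> return 5
              fibonacci(j=4) -> return 3  (same call as traced above)
            -> return 8
            fibonacci(j=5) -> return 5  (same call as traced above)
          -> return 13
          fibonacci(j=6) -> return 8  (same call as traced above)
        -> return 21
        fibonacci(j=7) -> return 13  (same call as traced above)
      -> return 34
      fibonacci(j=8) -> return 21  (same call as traced above)
    -> return 55
    fibonacci(j=9) -> return 34  (same call as traced above)
  -> return 89
  fibonacci(j=10) -> return 55  (same call as traced above)
-> return 144

Final answer: 144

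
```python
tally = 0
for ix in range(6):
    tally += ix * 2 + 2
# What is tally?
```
Trace:
  tally=0
  tally=2, ix=0
  tally=6, ix=1
  tally=12, ix=2
  tally=20, ix=3
  tally=30, ix=4
  tally=42, ix=5

Final answer: 42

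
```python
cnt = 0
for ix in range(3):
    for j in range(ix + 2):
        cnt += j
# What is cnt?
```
Trace:
  cnt=0
  cnt=0, ix=0, j=0
  cnt=1, ix=0, j=1
  cnt=1, ix=1, j=0
  cnt=2, ix=1, j=1
  cnt=4, ix=1, j=2
  cnt=4, ix=2, j=0
  cnt=5, ix=2, j=1
  cnt=7, ix=2, j=2
  cnt=10, ix=2, j=3

Final answer: 10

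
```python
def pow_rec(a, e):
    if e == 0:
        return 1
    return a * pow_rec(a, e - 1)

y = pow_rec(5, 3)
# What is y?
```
Call trace:
pow_rec(a=5, e=3)
  pow_rec(a=5, e=2)
    pow_rec(a=5, e=1)
      pow_rec(a=5, e=0)
      -> return 1
    -> return 5
  -> return 25
-> return 125

Final answer: 125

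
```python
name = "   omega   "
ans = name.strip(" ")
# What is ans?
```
Trace:
  name='   omega   '
  name='   omega   ', ans='omega'

Final answer: 'omega'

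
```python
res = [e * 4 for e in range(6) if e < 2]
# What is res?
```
Trace:
  e=0
  e=1
  e=2
  e=3
  e=4
  e=5
  res=[0, 4]

Final answer: [0, 4]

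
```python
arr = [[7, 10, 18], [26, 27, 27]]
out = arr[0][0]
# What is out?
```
Trace:
  arr=[[7, 10, 18], [26, 27, 27]]
  arr=[[7, 10, 18], [26, 27, 27]], out=7

Final answer: 7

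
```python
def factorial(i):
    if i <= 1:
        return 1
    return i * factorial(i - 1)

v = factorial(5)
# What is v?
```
Call trace:
factorial(i=5)
  factorial(i=4)
    factorial(i=3)
      factorial(i=2)
        factorial(i=1)
        -> return 1
      -> return 2
    -> return 6
  -> return 24
-> return 120

Final answer: 120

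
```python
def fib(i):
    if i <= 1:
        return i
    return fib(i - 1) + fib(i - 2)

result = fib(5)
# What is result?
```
Call trace (a repeated sub-call is expanded the first time; later identical calls just restate its return value):
fib(i=5)
  fib(i=4)
    fib(i=3)
      fib(i=2)
        fib(i=1)
        -> return 1
        fib(i=0)
        -> return 0
      -> return 1
      fib(i=1)
      -> return 1
    -> return 2
    fib(i=2) -> return 1  (same call as traced above)
  -> return 3
  fib(i=3) -> return 2  (same call as traced above)
-> return 5

Final answer: 5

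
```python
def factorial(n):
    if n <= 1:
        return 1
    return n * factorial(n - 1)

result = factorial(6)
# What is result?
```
Call trace:
factorial(n=6)
  factorial(n=5)
    factorial(n=4)
      factorial(n=3)
        factorial(n=2)
          factorial(n=1)
          -> return 1
        -> return 2
      -> return 6
    -> return 24
  -> return 120
-> return 720

Final answer: 720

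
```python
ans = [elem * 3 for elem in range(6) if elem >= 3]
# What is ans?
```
Trace:
  elem=0
  elem=1
  elem=2
  elem=3
  elem=4
  elem=5
  ans=[9, 12, 15]

Final answer: [9, 12, 15]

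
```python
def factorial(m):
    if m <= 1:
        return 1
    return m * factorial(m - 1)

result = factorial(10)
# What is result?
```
Call trace:
factorial(m=10)
  factorial(m=9)
    factorial(m=8)
      factorial(m=7)
        factorial(m=6)
          factorial(m=5)
            factorial(m=4)
              factorial(m=3)
                factorial(m=2)
                  factorial(m=1)
                  -> return 1
                -> return 2
              -> return 6
            -> return 24
          -> return 120
        -> return 720
      -> return 5040
    -> return 40320
  -> return 362880
-> return 3628800

Final answer: 3628800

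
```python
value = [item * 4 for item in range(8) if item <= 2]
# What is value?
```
Trace:
  item=0
  item=1
  item=2
  item=3
  item=4
  item=5
  item=6
  item=7
  value=[0, 4, 8]

Final answer: [0, 4, 8]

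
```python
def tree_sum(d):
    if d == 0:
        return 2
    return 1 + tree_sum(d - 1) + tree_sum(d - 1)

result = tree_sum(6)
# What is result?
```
Call trace (a repeated sub-call is expanded the first time; later identical calls just restate its return value):
tree_sum(d=6)
  tree_sum(d=5)
    tree_sum(d=4)
      tree_sum(d=3)
        tree_sum(d=2)
          tree_sum(d=1)
            tree_sum(d=0)
            -> return 2
            tree_sum(d=0)
            -> return 2
          -> return 5
          tree_sum(d=1) -> return 5  (same call as traced above)
        -> return 11
        tree_sum(d=2) -> return 11  (same call as traced above)
      -> return 23
      tree_sum(d=3) -> return 23  (same call as traced above)
    -> return 47
    tree_sum(d=4) -> return 47  (same call as traced above)
  -> return 95
  tree_sum(d=5) -> return 95  (same call as traced above)
-> return 191

Final answer: 191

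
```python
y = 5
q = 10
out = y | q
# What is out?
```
Trace:
  y=5
  y=5, q=10
  y=5, q=10, out=15

Final answer: 15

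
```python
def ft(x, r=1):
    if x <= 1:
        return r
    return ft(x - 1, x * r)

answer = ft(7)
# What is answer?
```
Call trace:
ft(x=7, r=1)
  ft(x=6, r=7)
    ft(x=5, r=42)
      ft(x=4, r=210)
        ft(x=3, r=840)
          ft(x=2, r=2520)
            ft(x=1, r=5040)
            -> return 5040
          -> return 5040
        -> return 5040
      -> return 5040
    -> return 5040
  -> return 5040
-> return 5040

Final answer: 5040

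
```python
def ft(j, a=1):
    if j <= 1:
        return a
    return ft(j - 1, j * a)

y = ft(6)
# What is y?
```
Call trace:
ft(j=6, a=1)
  ft(j=5, a=6)
    ft(j=4, a=30)
      ft(j=3, a=120)
        ft(j=2, a=360)
          ft(j=1, a=720)
          -> return 720
        -> return 720
      -> return 720
    -> return 720
  -> return 720
-> return 720

Final answer: 720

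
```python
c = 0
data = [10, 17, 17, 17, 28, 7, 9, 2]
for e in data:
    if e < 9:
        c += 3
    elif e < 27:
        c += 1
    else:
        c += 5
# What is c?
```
Trace:
  c=0
  c=1, e=10
  c=2, e=17
  c=3, e=17
  c=4, e=17
  c=9, e=28
  c=12, e=7
  c=13, e=9
  c=16, e=2

Final answer: 16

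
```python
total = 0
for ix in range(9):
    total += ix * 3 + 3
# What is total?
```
Trace:
  total=0
  total=3, ix=0
  total=9, ix=1
  total=18, ix=2
  total=30, ix=3
  total=45, ix=4
  total=63, ix=5
  total=84, ix=6
  total=108, ix=7
  total=135, ix=8

Final answer: 135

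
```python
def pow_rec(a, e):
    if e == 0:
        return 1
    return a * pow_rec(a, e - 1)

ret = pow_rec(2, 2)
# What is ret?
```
Call trace:
pow_rec(a=2, e=2)
  pow_rec(a=2, e=1)
    pow_rec(a=2, e=0)
    -> return 1
  -> return 2
-> return 4

Final answer: 4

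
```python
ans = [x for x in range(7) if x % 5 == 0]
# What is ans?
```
Trace:
  x=0
  x=1
  x=2
  x=3
  x=4
  x=5
  x=6
  ans=[0, 5]

Final answer: [0, 5]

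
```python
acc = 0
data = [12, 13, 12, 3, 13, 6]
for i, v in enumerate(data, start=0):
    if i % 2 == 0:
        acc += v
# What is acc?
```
Trace:
  acc=0
  acc=12, i=0, v=12
  acc=12, i=1, v=13
  acc=24, i=2, v=12
  acc=24, i=3, v=3
  acc=37, i=4, v=13
  acc=37, i=5, v=6

Final answer: 37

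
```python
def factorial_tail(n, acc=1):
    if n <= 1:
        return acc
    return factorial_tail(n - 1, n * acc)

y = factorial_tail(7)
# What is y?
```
Call trace:
factorial_tail(n=7, acc=1)
  factorial_tail(n=6, acc=7)
    factorial_tail(n=5, acc=42)
      factorial_tail(n=4, acc=210)
        factorial_tail(n=3, acc=840)
          factorial_tail(n=2, acc=2520)
            factorial_tail(n=1, acc=5040)
            -> return 5040
          -> return 5040
        -> return 5040
      -> return 5040
    -> return 5040
  -> return 5040
-> return 5040

Final answer: 5040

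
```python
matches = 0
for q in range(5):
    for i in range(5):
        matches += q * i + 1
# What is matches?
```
Trace:
  matches=0
  matches=1, q=0, i=0
  matches=2, q=0, i=1
  matches=3, q=0, i=2
  matches=4, q=0, i=3
  matches=5, q=0, i=4
  matches=6, q=1, i=0
  matches=8, q=1, i=1
  matches=11, q=1, i=2
  matches=15, q=1, i=3
  matches=20, q=1, i=4
  matches=21, q=2, i=0
  matches=24, q=2, i=1
  matches=29, q=2, i=2
  matches=36, q=2, i=3
  matches=45, q=2, i=4
  matches=46, q=3, i=0
  matches=50, q=3, i=1
  matches=57, q=3, i=2
  matches=67, q=3, i=3
  matches=80, q=3, i=4
  matches=81, q=4, i=0
  matches=86, q=4, i=1
  matches=95, q=4, i=2
  matches=108, q=4, i=3
  matches=125, q=4, i=4

Final answer: 125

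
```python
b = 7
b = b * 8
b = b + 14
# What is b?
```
Trace:
  b=7
  b=56
  b=70

Final answer: 70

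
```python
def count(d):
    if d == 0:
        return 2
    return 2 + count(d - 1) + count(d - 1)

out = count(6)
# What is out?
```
Call trace (a repeated sub-call is expanded the first time; later identical calls just restate its return value):
count(d=6)
  count(d=5)
    count(d=4)
      count(d=3)
        count(d=2)
          count(d=1)
            count(d=0)
            -> return 2
            count(d=0)
            -> return 2
          -> return 6
          count(d=1) -> return 6  (same call as traced above)
        -> return 14
        count(d=2) -> return 14  (same call as traced above)
      -> return 30
      count(d=3) -> return 30  (same call as traced above)
    -> return 62
    count(d=4) -> return 62  (same call as traced above)
  -> return 126
  count(d=5) -> return 126  (same call as traced above)
-> return 254

Final answer: 254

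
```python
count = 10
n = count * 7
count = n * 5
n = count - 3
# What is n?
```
Trace:
  count=10
  count=10, n=70
  count=350, n=70
  count=350, n=347

Final answer: 347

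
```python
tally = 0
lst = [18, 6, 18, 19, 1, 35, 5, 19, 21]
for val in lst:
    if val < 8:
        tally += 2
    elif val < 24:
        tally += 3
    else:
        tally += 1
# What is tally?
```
Trace:
  tally=0
  tally=3, val=18
  tally=5, val=6
  tally=8, val=18
  tally=11, val=19
  tally=13, val=1
  tally=14, val=35
  tally=16, val=5
  tally=19, val=19
  tally=22, val=21

Final answer: 22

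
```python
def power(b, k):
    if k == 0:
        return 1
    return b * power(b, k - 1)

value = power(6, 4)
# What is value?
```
Call trace:
power(b=6, k=4)
  power(b=6, k=3)
    power(b=6, k=2)
      power(b=6, k=1)
        power(b=6, k=0)
        -> return 1
      -> return 6
    -> return 36
  -> return 216
-> return 1296

Final answer: 1296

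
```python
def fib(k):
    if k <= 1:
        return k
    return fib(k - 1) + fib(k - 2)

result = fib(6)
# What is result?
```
Call trace (a repeated sub-call is expanded the first time; later identical calls just restate its return value):
fib(k=6)
  fib(k=5)
    fib(k=4)
      fib(k=3)
        fib(k=2)
          fib(k=1)
          -> return 1
          fib(k=0)
          -> return 0
        -> return 1
        fib(k=1)
        -> return 1
      -> return 2
      fib(k=2) -> return 1  (same call as traced above)
    -> return 3
    fib(k=3) -> return 2  (same call as traced above)
  -> return 5
  fib(k=4) -> return 3  (same call as traced above)
-> return 8

Final answer: 8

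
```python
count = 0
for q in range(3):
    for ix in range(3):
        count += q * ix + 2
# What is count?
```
Trace:
  count=0
  count=2, q=0, ix=0
  count=4, q=0, ix=1
  count=6, q=0, ix=2
  count=8, q=1, ix=0
  count=11, q=1, ix=1
  count=15, q=1, ix=2
  count=17, q=2, ix=0
  count=21, q=2, ix=1
  count=27, q=2, ix=2

Final answer: 27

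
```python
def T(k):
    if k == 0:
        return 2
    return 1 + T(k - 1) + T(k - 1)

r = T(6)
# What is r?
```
Call trace (a repeated sub-call is expanded the first time; later identical calls just restate its return value):
T(k=6)
  T(k=5)
    T(k=4)
      T(k=3)
        T(k=2)
          T(k=1)
            T(k=0)
            -> return 2
            T(k=0)
            -> return 2
          -> return 5
          T(k=1) -> return 5  (same call as traced above)
        -> return 11
        T(k=2) -> return 11  (same call as traced above)
      -> return 23
      T(k=3) -> return 23  (same call as traced above)
    -> return 47
    T(k=4) -> return 47  (same call as traced above)
  -> return 95
  T(k=5) -> return 95  (same call as traced above)
-> return 191

Final answer: 191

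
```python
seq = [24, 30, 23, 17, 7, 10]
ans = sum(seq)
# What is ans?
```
Trace:
  seq=[24, 30, 23, 17, 7, 10]
  seq=[24, 30, 23, 17, 7, 10], ans=111

Final answer: 111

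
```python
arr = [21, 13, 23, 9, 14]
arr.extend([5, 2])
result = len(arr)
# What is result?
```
Trace:
  arr=[21, 13, 23, 9, 14]
  arr=[21, 13, 23, 9, 14, 5, 2]
  arr=[21, 13, 23, 9, 14, 5, 2], result=7

Final answer: 7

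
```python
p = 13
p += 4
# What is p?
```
Trace:
  p=13
  p=17

Final answer: 17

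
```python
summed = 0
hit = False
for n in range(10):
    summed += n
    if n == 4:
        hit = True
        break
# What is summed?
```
Trace:
  summed=0
  summed=0, hit=False
  summed=0, hit=False, n=0
  summed=1, hit=False, n=1
  summed=3, hit=False, n=2
  summed=6, hit=False, n=3
  summed=10, hit=True, n=4

Final answer: 10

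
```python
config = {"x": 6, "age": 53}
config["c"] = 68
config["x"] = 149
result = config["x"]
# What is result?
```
Trace:
  config={'x': 6, 'age': 53}
  config={'x': 6, 'age': 53, 'c': 68}
  config={'x': 149, 'age': 53, 'c': 68}
  config={'x': 149, 'age': 53, 'c': 68}, result=149

Final answer: 149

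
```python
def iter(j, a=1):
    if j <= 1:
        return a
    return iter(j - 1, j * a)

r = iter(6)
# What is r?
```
Call trace:
iter(j=6, a=1)
  iter(j=5, a=6)
    iter(j=4, a=30)
      iter(j=3, a=120)
        iter(j=2, a=360)
          iter(j=1, a=720)
          -> return 720
        -> return 720
      -> return 720
    -> return 720
  -> return 720
-> return 720

Final answer: 720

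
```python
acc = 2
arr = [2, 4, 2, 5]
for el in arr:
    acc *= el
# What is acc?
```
Trace:
  acc=2
  acc=4, el=2
  acc=16, el=4
  acc=32, el=2
  acc=160, el=5

Final answer: 160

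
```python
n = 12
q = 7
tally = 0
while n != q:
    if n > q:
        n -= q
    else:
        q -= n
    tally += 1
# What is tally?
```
Trace:
  n=12
  n=12, q=7
  n=12, q=7, tally=0
  n=5, q=7, tally=1
  n=5, q=2, tally=2
  n=3, q=2, tally=3
  n=1, q=2, tally=4
  n=1, q=1, tally=5

Final answer: 5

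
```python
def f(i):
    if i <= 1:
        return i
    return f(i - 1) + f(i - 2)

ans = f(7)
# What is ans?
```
Call trace (a repeated sub-call is expanded the first time; later identical calls just restate its return value):
f(i=7)
  f(i=6)
    f(i=5)
      f(i=4)
        f(i=3)
          f(i=2)
            f(i=1)
            -> return 1
            f(i=0)
            -> return 0
          -> return 1
          f(i=1)
          -> return 1
        -> return 2
        f(i=2) -> return 1  (same call as traced above)
      -> return 3
      f(i=3) -> return 2  (same call as traced above)
    -> return 5
    f(i=4) -> return 3  (same call as traced above)
  -> return 8
  f(i=5) -> return 5  (same call as traced above)
-> return 13

Final answer: 13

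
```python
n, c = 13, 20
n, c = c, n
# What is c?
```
Trace:
  n=13, c=20
  n=20, c=13

Final answer: 13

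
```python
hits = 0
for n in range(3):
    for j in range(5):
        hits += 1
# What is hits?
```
Trace:
  hits=0
  hits=1, n=0, j=0
  hits=2, n=0, j=1
  hits=3, n=0, j=2
  hits=4, n=0, j=3
  hits=5, n=0, j=4
  hits=6, n=1, j=0
  hits=7, n=1, j=1
  hits=8, n=1, j=2
  hits=9, n=1, j=3
  hits=10, n=1, j=4
  hits=11, n=2, j=0
  hits=12, n=2, j=1
  hits=13, n=2, j=2
  hits=14, n=2, j=3
  hits=15, n=2, j=4

Final answer: 15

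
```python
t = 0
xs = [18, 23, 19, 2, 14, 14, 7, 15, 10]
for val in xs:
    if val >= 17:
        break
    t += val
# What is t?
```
Trace:
  t=0
  t=0, val=18

Final answer: 0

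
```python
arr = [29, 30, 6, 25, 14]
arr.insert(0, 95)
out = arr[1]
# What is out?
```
Trace:
  arr=[29, 30, 6, 25, 14]
  arr=[95, 29, 30, 6, 25, 14]
  arr=[95, 29, 30, 6, 25, 14], out=29

Final answer: 29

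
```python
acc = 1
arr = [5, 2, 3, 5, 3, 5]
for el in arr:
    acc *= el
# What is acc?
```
Trace:
  acc=1
  acc=5, el=5
  acc=10, el=2
  acc=30, el=3
  acc=150, el=5
  acc=450, el=3
  acc=2250, el=5

Final answer: 2250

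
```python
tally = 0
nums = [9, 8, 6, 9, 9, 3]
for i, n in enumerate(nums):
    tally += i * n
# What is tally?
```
Trace:
  tally=0
  tally=0, i=0, n=9
  tally=8, i=1, n=8
  tally=20, i=2, n=6
  tally=47, i=3, n=9
  tally=83, i=4, n=9
  tally=98, i=5, n=3

Final answer: 98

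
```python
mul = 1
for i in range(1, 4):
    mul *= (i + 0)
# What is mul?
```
Trace:
  mul=1
  mul=1, i=1
  mul=2, i=2
  mul=6, i=3

Final answer: 6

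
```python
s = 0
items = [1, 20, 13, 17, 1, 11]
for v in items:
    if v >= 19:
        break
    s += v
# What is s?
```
Trace:
  s=0
  s=1, v=1
  s=1, v=20

Final answer: 1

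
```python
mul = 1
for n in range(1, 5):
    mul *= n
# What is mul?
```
Trace:
  mul=1
  mul=1, n=1
  mul=2, n=2
  mul=6, n=3
  mul=24, n=4

Final answer: 24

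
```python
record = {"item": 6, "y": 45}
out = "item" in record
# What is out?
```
Trace:
  record={'item': 6, 'y': 45}
  record={'item': 6, 'y': 45}, out=True

Final answer: True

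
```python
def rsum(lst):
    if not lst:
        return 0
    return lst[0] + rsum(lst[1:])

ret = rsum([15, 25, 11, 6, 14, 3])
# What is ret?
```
Call trace:
rsum(lst=[15, 25, 11, 6, 14, 3])
  rsum(lst=[25, 11, 6, 14, 3])
    rsum(lst=[11, 6, 14, 3])
      rsum(lst=[6, 14, 3])
        rsum(lst=[14, 3])
          rsum(lst=[3])
            rsum(lst=[])
            -> return 0
          -> return 3
        -> return 17
      -> return 23
    -> return 34
  -> return 59
-> return 74

Final answer: 74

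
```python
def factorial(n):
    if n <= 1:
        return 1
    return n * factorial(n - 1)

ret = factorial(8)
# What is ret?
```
Call trace:
factorial(n=8)
  factorial(n=7)
    factorial(n=6)
      factorial(n=5)
        factorial(n=4)
          factorial(n=3)
            factorial(n=2)
              factorial(n=1)
              -> return 1
            -> return 2
          -> return 6
        -> return 24
      -> return 120
    -> return 720
  -> return 5040
-> return 40320

Final answer: 40320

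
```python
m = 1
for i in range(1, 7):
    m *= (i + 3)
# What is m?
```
Trace:
  m=1
  m=4, i=1
  m=20, i=2
  m=120, i=3
  m=840, i=4
  m=6720, i=5
  m=60480, i=6

Final answer: 60480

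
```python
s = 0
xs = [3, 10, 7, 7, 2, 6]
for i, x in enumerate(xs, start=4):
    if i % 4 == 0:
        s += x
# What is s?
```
Trace:
  s=0
  s=3, i=4, x=3
  s=3, i=5, x=10
  s=3, i=6, x=7
  s=3, i=7, x=7
  s=5, i=8, x=2
  s=5, i=9, x=6

Final answer: 5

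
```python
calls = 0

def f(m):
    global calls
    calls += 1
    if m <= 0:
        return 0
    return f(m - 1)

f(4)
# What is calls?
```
Call trace:
f(m=4)
  f(m=3)
    f(m=2)
      f(m=1)
        f(m=0)
        -> return 0
      -> return 0
    -> return 0
  -> return 0
-> return 0

calls is incremented once per call. f is entered once for each m = 4, 3, 2, 1, 0 (the m <= 0 call returns without recursing), i.e. 4 + 1 calls.
calls = 5

Final answer: 5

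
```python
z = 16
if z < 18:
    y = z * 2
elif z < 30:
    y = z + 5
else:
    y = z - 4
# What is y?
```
Trace:
  z=16
  z=16, y=32

Final answer: 32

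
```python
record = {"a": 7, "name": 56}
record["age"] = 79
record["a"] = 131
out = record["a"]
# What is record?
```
Trace:
  record={'a': 7, 'name': 56}
  record={'a': 7, 'name': 56, 'age': 79}
  record={'a': 131, 'name': 56, 'age': 79}
  record={'a': 131, 'name': 56, 'age': 79}, out=131

Final answer: {'a': 131, 'name': 56, 'age': 79}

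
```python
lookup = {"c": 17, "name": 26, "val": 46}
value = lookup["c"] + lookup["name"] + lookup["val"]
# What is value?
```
Trace:
  lookup={'c': 17, 'name': 26, 'val': 46}
  lookup={'c': 17, 'name': 26, 'val': 46}, value=89

Final answer: 89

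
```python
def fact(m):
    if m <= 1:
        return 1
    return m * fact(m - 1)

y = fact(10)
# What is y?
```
Call trace:
fact(m=10)
  fact(m=9)
    fact(m=8)
      fact(m=7)
        fact(m=6)
          fact(m=5)
            fact(m=4)
              fact(m=3)
                fact(m=2)
                  fact(m=1)
                  -> return 1
                -> return 2
              -> return 6
            -> return 24
          -> return 120
        -> return 720
      -> return 5040
    -> return 40320
  -> return 362880
-> return 3628800

Final answer: 3628800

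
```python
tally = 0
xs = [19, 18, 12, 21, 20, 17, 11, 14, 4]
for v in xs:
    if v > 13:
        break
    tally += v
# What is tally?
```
Trace:
  tally=0
  tally=0, v=19

Final answer: 0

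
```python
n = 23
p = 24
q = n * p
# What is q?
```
Trace:
  n=23
  n=23, p=24
  n=23, p=24, q=552

Final answer: 552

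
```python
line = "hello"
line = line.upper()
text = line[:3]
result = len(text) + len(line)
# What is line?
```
Trace:
  line='hello'
  line='HELLO'
  line='HELLO', text='HEL'
  line='HELLO', text='HEL', result=8

Final answer: 'HELLO'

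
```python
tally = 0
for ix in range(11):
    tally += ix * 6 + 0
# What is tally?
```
Trace:
  tally=0
  tally=0, ix=0
  tally=6, ix=1
  tally=18, ix=2
  tally=36, ix=3
  tally=60, ix=4
  tally=90, ix=5
  tally=126, ix=6
  tally=168, ix=7
  tally=216, ix=8
  tally=270, ix=9
  tally=330, ix=10

Final answer: 330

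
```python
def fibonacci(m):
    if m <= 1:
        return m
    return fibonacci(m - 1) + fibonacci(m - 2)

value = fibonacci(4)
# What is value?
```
Call trace (a repeated sub-call is expanded the first time; later identical calls just restate its return value):
fibonacci(m=4)
  fibonacci(m=3)
    fibonacci(m=2)
      fibonacci(m=1)
      -> return 1
      fibonacci(m=0)
      -> return 0
    -> return 1
    fibonacci(m=1)
    -> return 1
  -> return 2
  fibonacci(m=2) -> return 1  (same call as traced above)
-> return 3

Final answer: 3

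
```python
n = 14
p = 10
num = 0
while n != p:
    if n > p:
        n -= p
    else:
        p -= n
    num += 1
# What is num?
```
Trace:
  n=14
  n=14, p=10
  n=14, p=10, num=0
  n=4, p=10, num=1
  n=4, p=6, num=2
  n=4, p=2, num=3
  n=2, p=2, num=4

Final answer: 4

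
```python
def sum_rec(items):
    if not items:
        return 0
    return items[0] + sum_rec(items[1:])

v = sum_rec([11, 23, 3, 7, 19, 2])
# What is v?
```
Call trace:
sum_rec(items=[11, 23, 3, 7, 19, 2])
  sum_rec(items=[23, 3, 7, 19, 2])
    sum_rec(items=[3, 7, 19, 2])
      sum_rec(items=[7, 19, 2])
        sum_rec(items=[19, 2])
          sum_rec(items=[2])
            sum_rec(items=[])
            -> return 0
          -> return 2
        -> return 21
      -> return 28
    -> return 31
  -> return 54
-> return 65

Final answer: 65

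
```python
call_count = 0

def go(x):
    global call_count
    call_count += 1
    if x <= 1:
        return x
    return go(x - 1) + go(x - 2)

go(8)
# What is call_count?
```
Call trace (a repeated sub-call is expanded the first time; later identical calls just restate its return value):
go(x=8)
  go(x=7)
    go(x=6)
      go(x=5)
        go(x=4)
          go(x=3)
            go(x=2)
              go(x=1)
              -> return 1
              go(x=0)
              -> return 0
            -> return 1
            go(x=1)
            -> return 1
          -> return 2
          go(x=2) -> return 1  (same call as traced above)
        -> return 3
        go(x=3) -> return 2  (same call as traced above)
      -> return 5
      go(x=4) -> return 3  (same call as traced above)
    -> return 8
    go(x=5) -> return 5  (same call as traced above)
  -> return 13
  go(x=6) -> return 8  (same call as traced above)
-> return 21

call_count is incremented once per call, so count the calls in each subtree. Let C(x) = number of calls made by go(x).
C(0) = C(1) = 1 (base case, no recursion); C(x) = 1 + C(x - 1) + C(x - 2) otherwise.
C(2) = 1 + C(1) + C(0) = 1 + 1 + 1 = 3
C(3) = 1 + C(2) + C(1) = 1 + 3 + 1 = 5
C(4) = 1 + C(3) + C(2) = 1 + 5 + 3 = 9
C(5) = 1 + C(4) + C(3) = 1 + 9 + 5 = 15
C(6) = 1 + C(5) + C(4) = 1 + 15 + 9 = 25
C(7) = 1 + C(6) + C(5) = 1 + 25 + 15 = 41
C(8) = 1 + C(7) + C(6) = 1 + 41 + 25 = 67
call_count = C(8) = 67

Final answer: 67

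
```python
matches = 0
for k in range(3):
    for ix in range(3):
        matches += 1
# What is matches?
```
Trace:
  matches=0
  matches=1, k=0, ix=0
  matches=2, k=0, ix=1
  matches=3, k=0, ix=2
  matches=4, k=1, ix=0
  matches=5, k=1, ix=1
  matches=6, k=1, ix=2
  matches=7, k=2, ix=0
  matches=8, k=2, ix=1
  matches=9, k=2, ix=2

Final answer: 9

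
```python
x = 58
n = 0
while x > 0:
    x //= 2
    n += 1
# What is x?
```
Trace:
  x=58
  x=58, n=0
  x=29, n=1
  x=14, n=2
  x=7, n=3
  x=3, n=4
  x=1, n=5
  x=0, n=6

Final answer: 0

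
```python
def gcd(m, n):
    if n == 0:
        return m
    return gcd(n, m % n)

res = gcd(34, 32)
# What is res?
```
Call trace:
gcd(m=34, n=32)
  gcd(m=32, n=2)
    gcd(m=2, n=0)
    -> return 2
  -> return 2
-> return 2

Final answer: 2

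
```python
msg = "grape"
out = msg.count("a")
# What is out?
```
Trace:
  msg='grape'
  msg='grape', out=1

Final answer: 1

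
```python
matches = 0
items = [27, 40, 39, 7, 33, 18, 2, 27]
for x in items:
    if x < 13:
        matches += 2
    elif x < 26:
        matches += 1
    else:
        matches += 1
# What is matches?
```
Trace:
  matches=0
  matches=1, x=27
  matches=2, x=40
  matches=3, x=39
  matches=5, x=7
  matches=6, x=33
  matches=7, x=18
  matches=9, x=2
  matches=10, x=27

Final answer: 10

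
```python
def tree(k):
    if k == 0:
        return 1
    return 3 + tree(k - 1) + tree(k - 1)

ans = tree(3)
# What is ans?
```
Call trace (a repeated sub-call is expanded the first time; later identical calls just restate its return value):
tree(k=3)
  tree(k=2)
    tree(k=1)
      tree(k=0)
      -> return 1
      tree(k=0)
      -> return 1
    -> return 5
    tree(k=1) -> return 5  (same call as traced above)
  -> return 13
  tree(k=2) -> return 13  (same call as traced above)
-> return 29

Final answer: 29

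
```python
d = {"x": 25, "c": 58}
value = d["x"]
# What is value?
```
Trace:
  d={'x': 25, 'c': 58}
  d={'x': 25, 'c': 58}, value=25

Final answer: 25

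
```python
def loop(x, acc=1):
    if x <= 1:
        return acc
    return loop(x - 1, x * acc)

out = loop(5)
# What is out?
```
Call trace:
loop(x=5, acc=1)
  loop(x=4, acc=5)
    loop(x=3, acc=20)
      loop(x=2, acc=60)
        loop(x=1, acc=120)
        -> return 120
      -> return 120
    -> return 120
  -> return 120
-> return 120

Final answer: 120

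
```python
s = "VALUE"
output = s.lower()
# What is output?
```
Trace:
  s='VALUE'
  s='VALUE', output='value'

Final answer: 'value'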